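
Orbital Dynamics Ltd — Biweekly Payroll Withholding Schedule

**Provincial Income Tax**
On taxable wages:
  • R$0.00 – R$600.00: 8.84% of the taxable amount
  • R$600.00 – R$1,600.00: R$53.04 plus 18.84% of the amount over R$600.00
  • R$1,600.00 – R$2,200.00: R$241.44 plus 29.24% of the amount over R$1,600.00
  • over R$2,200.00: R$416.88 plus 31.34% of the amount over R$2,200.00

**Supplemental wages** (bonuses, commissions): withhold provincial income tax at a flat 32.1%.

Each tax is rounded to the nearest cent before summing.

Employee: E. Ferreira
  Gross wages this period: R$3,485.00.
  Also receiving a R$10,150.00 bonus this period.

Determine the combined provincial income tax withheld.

R$4,077.75

Provincial Income Tax: taxable = R$3,485.00
  R$416.88 + 31.34% × (R$3,485.00 − R$2,200.00) = R$416.88 + 31.34% × R$1,285.00 = R$819.60
Supplemental (32.1% flat on bonus): 32.1% × R$10,150.00 = R$3,258.15
Total provincial income tax: R$819.60 + R$3,258.15 = R$4,077.75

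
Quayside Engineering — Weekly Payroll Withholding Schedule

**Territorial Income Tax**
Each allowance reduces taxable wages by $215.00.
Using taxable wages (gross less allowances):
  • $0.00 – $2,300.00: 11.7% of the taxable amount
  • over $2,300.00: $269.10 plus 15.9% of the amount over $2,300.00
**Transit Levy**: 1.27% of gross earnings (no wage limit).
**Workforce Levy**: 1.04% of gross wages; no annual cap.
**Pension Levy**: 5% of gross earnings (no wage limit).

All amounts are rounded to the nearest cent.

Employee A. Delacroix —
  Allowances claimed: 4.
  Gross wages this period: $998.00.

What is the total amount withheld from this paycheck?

$89.10

Territorial Income Tax: taxable = $998.00 − 4×$215.00 = $138.00
  11.7% × $138.00 = $16.15
Transit Levy: 1.27% × $998.00 = $12.67
Workforce Levy: 1.04% × $998.00 = $10.38
Pension Levy: 5% × $998.00 = $49.90
Total: $16.15 + $12.67 + $10.38 + $49.90 = $89.10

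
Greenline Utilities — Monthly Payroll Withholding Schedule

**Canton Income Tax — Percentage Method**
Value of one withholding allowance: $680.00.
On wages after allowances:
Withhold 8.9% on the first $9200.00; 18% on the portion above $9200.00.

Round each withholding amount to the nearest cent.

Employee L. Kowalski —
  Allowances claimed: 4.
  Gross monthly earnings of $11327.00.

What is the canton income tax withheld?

$766.02

Canton Income Tax: taxable = $11327.00 − 4×$680.00 = $8607.00
  8.9% × $8607.00 = $766.02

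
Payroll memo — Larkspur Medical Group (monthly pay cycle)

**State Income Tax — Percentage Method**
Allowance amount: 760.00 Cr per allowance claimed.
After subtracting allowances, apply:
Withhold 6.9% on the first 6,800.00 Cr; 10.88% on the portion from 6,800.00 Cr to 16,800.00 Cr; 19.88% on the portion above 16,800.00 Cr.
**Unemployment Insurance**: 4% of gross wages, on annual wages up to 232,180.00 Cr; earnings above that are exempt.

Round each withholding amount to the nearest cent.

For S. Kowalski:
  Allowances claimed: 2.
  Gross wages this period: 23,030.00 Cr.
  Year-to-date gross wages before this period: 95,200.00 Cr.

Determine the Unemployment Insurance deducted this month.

921.20 Cr

Unemployment Insurance: 4% × 23,030.00 Cr = 921.20 Cr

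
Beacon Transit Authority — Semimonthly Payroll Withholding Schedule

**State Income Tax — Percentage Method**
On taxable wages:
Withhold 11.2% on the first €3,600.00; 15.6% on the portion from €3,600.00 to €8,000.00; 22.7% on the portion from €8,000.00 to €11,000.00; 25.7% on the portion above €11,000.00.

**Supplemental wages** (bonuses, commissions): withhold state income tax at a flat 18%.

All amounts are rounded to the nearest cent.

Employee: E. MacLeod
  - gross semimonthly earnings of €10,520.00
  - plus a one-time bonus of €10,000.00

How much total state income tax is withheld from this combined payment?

State Income Tax: taxable = €10,520.00
  €1,089.60 + 22.7% × (€10,520.00 − €8,000.00) = €1,089.60 + 22.7% × €2,520.00 = €1,661.64
Supplemental (18% flat on bonus): 18% × €10,000.00 = €1,800.00
Total state income tax: €1,661.64 + €1,800.00 = €3,461.64

€3,461.64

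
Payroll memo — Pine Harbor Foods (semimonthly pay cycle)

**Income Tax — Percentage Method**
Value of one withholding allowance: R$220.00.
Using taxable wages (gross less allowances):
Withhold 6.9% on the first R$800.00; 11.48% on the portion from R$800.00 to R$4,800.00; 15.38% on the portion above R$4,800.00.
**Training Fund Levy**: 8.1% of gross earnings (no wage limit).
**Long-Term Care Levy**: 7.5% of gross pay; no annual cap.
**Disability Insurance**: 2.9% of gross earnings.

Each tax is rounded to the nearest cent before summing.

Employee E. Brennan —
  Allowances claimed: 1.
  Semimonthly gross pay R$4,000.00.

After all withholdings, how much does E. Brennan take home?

Income Tax: taxable = R$4,000.00 − 1×R$220.00 = R$3,780.00
  R$55.20 + 11.48% × (R$3,780.00 − R$800.00) = R$55.20 + 11.48% × R$2,980.00 = R$397.30
Training Fund Levy: 8.1% × R$4,000.00 = R$324.00
Long-Term Care Levy: 7.5% × R$4,000.00 = R$300.00
Disability Insurance: 2.9% × R$4,000.00 = R$116.00
Total withheld: R$397.30 + R$324.00 + R$300.00 + R$116.00 = R$1,137.30
Net pay: R$4,000.00 − R$1,137.30 = R$2,862.70

R$2,862.70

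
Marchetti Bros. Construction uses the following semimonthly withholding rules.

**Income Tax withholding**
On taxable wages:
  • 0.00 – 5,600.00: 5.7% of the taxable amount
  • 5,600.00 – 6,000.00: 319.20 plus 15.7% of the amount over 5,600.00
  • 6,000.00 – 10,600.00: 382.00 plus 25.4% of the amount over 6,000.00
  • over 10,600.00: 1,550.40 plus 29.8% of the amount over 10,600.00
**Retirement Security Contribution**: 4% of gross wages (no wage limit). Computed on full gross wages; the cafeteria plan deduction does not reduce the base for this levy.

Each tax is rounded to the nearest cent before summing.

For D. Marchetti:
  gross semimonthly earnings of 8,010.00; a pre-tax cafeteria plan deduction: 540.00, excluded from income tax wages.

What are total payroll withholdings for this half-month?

1,075.78

Income Tax: taxable = 8,010.00 − 540.00 = 7,470.00
  382.00 + 25.4% × (7,470.00 − 6,000.00) = 382.00 + 25.4% × 1,470.00 = 755.38
Retirement Security Contribution: 4% × 8,010.00 = 320.40
Total: 755.38 + 320.40 = 1,075.78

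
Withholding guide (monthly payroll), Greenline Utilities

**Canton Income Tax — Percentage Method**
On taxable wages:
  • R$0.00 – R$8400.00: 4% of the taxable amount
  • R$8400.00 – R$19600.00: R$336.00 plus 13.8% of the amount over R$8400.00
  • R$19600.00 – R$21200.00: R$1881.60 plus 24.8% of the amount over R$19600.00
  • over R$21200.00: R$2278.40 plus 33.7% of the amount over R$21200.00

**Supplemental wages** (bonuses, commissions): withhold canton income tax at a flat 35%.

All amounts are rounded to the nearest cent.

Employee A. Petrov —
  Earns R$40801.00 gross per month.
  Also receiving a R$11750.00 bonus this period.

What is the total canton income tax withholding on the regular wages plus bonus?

R$12996.44

Canton Income Tax: taxable = R$40801.00
  R$2278.40 + 33.7% × (R$40801.00 − R$21200.00) = R$2278.40 + 33.7% × R$19601.00 = R$8883.94
Supplemental (35% flat on bonus): 35% × R$11750.00 = R$4112.50
Total canton income tax: R$8883.94 + R$4112.50 = R$12996.44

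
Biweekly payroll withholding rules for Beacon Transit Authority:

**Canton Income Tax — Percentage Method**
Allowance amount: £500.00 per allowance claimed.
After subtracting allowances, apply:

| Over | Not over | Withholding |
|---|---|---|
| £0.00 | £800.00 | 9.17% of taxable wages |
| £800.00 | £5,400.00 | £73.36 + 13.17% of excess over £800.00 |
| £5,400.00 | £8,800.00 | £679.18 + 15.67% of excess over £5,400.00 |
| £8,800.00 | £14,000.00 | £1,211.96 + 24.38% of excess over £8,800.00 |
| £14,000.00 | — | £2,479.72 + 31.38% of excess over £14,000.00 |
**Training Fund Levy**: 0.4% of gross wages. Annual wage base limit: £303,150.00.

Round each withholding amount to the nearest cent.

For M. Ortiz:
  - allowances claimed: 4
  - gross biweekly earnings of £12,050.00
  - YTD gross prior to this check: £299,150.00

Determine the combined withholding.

Canton Income Tax: taxable = £12,050.00 − 4×£500.00 = £10,050.00
  £1,211.96 + 24.38% × (£10,050.00 − £8,800.00) = £1,211.96 + 24.38% × £1,250.00 = £1,516.71
Training Fund Levy: cap £303,150.00 − YTD £299,150.00 = £4,000.00 subject; 0.4% × £4,000.00 = £16.00
Total: £1,516.71 + £16.00 = £1,532.71

£1,532.71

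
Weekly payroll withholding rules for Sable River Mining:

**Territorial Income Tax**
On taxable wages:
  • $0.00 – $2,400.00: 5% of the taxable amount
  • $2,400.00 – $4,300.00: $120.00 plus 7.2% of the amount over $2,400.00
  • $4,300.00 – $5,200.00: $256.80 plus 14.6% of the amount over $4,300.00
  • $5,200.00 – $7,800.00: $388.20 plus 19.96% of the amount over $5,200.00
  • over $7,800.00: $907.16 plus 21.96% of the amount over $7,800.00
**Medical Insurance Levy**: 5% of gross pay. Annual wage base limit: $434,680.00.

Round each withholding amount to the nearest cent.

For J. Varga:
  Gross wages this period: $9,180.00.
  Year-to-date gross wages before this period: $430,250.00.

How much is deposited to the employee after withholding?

$7,748.29

Territorial Income Tax: taxable = $9,180.00
  $907.16 + 21.96% × ($9,180.00 − $7,800.00) = $907.16 + 21.96% × $1,380.00 = $1,210.21
Medical Insurance Levy: cap $434,680.00 − YTD $430,250.00 = $4,430.00 subject; 5% × $4,430.00 = $221.50
Total withheld: $1,210.21 + $221.50 = $1,431.71
Net pay: $9,180.00 − $1,431.71 = $7,748.29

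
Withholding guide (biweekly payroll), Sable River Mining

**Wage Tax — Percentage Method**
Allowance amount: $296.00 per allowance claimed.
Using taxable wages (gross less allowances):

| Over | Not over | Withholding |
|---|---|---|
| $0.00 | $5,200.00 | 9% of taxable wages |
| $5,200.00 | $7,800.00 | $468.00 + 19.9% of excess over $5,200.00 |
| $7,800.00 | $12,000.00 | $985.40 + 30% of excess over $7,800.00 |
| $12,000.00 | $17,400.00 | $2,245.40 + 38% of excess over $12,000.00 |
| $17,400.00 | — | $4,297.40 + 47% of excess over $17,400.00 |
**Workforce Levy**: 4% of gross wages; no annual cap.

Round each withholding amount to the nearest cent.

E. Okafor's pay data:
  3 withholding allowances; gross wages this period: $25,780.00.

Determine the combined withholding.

$8,849.84

Wage Tax: taxable = $25,780.00 − 3×$296.00 = $24,892.00
  $4,297.40 + 47% × ($24,892.00 − $17,400.00) = $4,297.40 + 47% × $7,492.00 = $7,818.64
Workforce Levy: 4% × $25,780.00 = $1,031.20
Total: $7,818.64 + $1,031.20 = $8,849.84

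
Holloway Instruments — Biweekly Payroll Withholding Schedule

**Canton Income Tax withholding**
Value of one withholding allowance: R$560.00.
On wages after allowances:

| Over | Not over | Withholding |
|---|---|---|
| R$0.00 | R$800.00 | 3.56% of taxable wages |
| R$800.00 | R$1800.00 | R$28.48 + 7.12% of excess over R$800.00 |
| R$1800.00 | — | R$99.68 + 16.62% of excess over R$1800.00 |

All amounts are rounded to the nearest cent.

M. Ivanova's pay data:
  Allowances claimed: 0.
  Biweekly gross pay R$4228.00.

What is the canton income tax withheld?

R$503.21

Canton Income Tax: taxable = R$4228.00
  R$99.68 + 16.62% × (R$4228.00 − R$1800.00) = R$99.68 + 16.62% × R$2428.00 = R$503.21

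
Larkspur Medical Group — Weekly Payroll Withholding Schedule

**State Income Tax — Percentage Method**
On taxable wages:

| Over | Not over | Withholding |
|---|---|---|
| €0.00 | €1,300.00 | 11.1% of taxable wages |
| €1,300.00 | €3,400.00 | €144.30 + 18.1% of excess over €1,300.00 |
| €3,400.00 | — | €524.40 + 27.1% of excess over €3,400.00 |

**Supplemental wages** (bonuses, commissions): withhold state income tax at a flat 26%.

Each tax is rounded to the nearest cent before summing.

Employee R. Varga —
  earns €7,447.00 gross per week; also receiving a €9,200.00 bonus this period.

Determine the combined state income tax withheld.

State Income Tax: taxable = €7,447.00
  €524.40 + 27.1% × (€7,447.00 − €3,400.00) = €524.40 + 27.1% × €4,047.00 = €1,621.14
Supplemental (26% flat on bonus): 26% × €9,200.00 = €2,392.00
Total state income tax: €1,621.14 + €2,392.00 = €4,013.14

€4,013.14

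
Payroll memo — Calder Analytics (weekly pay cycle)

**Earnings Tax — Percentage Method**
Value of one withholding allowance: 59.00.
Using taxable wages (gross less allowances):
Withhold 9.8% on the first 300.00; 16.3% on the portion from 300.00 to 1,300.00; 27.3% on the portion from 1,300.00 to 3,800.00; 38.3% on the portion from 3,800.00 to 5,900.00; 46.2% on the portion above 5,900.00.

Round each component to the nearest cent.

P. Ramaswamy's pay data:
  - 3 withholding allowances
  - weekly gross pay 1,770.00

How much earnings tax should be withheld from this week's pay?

Earnings Tax: taxable = 1,770.00 − 3×59.00 = 1,593.00
  192.40 + 27.3% × (1,593.00 − 1,300.00) = 192.40 + 27.3% × 293.00 = 272.39

272.39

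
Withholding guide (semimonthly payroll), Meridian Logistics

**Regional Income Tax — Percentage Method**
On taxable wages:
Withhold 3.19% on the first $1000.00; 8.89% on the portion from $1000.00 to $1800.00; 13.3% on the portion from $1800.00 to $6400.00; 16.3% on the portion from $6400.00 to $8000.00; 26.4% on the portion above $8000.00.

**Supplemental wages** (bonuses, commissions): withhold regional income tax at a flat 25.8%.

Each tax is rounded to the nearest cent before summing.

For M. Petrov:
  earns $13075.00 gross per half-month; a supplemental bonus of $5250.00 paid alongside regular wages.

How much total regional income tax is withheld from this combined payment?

Regional Income Tax: taxable = $13075.00
  $975.62 + 26.4% × ($13075.00 − $8000.00) = $975.62 + 26.4% × $5075.00 = $2315.42
Supplemental (25.8% flat on bonus): 25.8% × $5250.00 = $1354.50
Total regional income tax: $2315.42 + $1354.50 = $3669.92

$3669.92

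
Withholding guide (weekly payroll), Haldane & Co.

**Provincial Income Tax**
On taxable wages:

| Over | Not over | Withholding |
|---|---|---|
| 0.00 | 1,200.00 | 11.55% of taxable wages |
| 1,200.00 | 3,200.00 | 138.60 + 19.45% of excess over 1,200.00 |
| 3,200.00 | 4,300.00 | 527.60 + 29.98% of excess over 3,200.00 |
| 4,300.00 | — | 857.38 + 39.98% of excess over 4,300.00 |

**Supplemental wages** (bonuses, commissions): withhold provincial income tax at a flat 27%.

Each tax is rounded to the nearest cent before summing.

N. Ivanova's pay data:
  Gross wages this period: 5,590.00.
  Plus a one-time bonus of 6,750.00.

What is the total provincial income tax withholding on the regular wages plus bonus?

3,195.62

Provincial Income Tax: taxable = 5,590.00
  857.38 + 39.98% × (5,590.00 − 4,300.00) = 857.38 + 39.98% × 1,290.00 = 1,373.12
Supplemental (27% flat on bonus): 27% × 6,750.00 = 1,822.50
Total provincial income tax: 1,373.12 + 1,822.50 = 3,195.62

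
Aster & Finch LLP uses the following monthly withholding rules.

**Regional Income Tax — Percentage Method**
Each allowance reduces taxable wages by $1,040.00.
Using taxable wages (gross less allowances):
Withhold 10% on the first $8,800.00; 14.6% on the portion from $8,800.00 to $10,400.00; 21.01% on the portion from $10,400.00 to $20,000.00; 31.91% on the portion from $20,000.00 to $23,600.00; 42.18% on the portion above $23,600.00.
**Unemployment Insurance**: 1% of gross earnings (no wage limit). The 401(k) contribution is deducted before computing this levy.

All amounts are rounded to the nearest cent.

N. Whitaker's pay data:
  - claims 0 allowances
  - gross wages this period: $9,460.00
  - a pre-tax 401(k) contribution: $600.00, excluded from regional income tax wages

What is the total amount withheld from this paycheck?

Regional Income Tax: taxable = $9,460.00 − $600.00 = $8,860.00
  $880.00 + 14.6% × ($8,860.00 − $8,800.00) = $880.00 + 14.6% × $60.00 = $888.76
Unemployment Insurance: 1% × $8,860.00 = $88.60
Total: $888.76 + $88.60 = $977.36

$977.36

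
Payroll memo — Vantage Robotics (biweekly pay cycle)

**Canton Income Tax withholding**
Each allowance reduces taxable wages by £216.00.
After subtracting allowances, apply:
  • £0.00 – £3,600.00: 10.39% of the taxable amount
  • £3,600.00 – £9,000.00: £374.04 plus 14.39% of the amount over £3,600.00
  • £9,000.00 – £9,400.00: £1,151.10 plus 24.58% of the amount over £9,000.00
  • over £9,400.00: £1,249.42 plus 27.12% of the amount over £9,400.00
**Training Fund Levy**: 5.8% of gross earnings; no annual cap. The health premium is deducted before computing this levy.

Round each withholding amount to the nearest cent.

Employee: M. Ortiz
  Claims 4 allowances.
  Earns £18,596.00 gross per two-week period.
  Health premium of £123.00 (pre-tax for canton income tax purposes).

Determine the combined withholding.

Canton Income Tax: taxable = £18,596.00 − £123.00 − 4×£216.00 = £17,609.00
  £1,249.42 + 27.12% × (£17,609.00 − £9,400.00) = £1,249.42 + 27.12% × £8,209.00 = £3,475.70
Training Fund Levy: 5.8% × £18,473.00 = £1,071.43
Total: £3,475.70 + £1,071.43 = £4,547.13

£4,547.13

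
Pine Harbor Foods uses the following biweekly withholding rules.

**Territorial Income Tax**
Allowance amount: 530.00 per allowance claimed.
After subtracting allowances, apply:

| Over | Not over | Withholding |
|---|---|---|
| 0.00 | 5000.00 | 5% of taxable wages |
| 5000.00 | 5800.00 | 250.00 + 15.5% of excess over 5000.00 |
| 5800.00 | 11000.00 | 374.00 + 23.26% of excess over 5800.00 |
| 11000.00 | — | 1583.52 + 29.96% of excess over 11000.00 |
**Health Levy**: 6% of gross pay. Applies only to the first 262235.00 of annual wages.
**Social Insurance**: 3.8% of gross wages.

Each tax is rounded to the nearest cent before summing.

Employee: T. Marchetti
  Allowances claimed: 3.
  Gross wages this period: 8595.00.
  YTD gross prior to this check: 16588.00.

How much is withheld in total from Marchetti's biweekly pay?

Territorial Income Tax: taxable = 8595.00 − 3×530.00 = 7005.00
  374.00 + 23.26% × (7005.00 − 5800.00) = 374.00 + 23.26% × 1205.00 = 654.28
Health Levy: 6% × 8595.00 = 515.70
Social Insurance: 3.8% × 8595.00 = 326.61
Total: 654.28 + 515.70 + 326.61 = 1496.59

1496.59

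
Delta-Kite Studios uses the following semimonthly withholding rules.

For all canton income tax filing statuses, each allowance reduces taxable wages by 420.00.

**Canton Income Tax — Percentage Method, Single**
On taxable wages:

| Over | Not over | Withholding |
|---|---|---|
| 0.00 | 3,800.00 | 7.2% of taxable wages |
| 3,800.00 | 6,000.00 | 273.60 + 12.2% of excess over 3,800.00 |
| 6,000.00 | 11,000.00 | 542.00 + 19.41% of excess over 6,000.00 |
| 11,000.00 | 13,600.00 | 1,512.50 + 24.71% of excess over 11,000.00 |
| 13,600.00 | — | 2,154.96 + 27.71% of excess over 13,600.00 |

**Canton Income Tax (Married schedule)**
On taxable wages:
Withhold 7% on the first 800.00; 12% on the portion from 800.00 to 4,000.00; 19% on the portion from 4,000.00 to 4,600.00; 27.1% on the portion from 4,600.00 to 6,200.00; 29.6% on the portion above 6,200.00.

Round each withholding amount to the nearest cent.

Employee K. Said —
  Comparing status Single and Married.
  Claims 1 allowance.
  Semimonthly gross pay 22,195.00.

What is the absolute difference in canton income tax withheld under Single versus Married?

Canton Income Tax (Single): taxable = 22,195.00 − 1×420.00 = 21,775.00
  2,154.96 + 27.71% × (21,775.00 − 13,600.00) = 2,154.96 + 27.71% × 8,175.00 = 4,420.25
Canton Income Tax (Married): taxable = 22,195.00 − 1×420.00 = 21,775.00
  987.60 + 29.6% × (21,775.00 − 6,200.00) = 987.60 + 29.6% × 15,575.00 = 5,597.80
Difference: |4,420.25 − 5,597.80| = 1,177.55 (higher under Married)

1,177.55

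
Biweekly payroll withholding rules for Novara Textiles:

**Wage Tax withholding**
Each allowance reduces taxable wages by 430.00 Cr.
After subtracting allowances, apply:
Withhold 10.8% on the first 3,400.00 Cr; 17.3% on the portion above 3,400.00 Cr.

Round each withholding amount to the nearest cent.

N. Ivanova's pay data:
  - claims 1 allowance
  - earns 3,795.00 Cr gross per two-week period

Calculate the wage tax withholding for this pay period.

Wage Tax: taxable = 3,795.00 Cr − 1×430.00 Cr = 3,365.00 Cr
  10.8% × 3,365.00 Cr = 363.42 Cr

363.42 Cr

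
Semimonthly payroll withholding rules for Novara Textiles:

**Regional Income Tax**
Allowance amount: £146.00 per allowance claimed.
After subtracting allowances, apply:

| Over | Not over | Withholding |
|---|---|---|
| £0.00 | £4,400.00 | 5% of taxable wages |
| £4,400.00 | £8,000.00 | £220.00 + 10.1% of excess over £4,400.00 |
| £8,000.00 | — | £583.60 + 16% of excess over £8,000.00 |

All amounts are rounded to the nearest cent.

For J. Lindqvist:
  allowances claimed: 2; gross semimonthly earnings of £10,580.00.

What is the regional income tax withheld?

Regional Income Tax: taxable = £10,580.00 − 2×£146.00 = £10,288.00
  £583.60 + 16% × (£10,288.00 − £8,000.00) = £583.60 + 16% × £2,288.00 = £949.68

£949.68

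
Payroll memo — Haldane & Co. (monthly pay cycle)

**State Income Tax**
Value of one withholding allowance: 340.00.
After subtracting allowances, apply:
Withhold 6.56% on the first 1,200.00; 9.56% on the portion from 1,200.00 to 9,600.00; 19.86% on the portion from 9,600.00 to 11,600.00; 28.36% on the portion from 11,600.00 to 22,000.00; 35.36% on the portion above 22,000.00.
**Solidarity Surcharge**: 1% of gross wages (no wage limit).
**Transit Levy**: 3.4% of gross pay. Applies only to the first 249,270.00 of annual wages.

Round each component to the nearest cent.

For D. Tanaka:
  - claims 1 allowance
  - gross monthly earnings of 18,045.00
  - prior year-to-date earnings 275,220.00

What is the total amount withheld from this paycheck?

State Income Tax: taxable = 18,045.00 − 1×340.00 = 17,705.00
  1,278.96 + 28.36% × (17,705.00 − 11,600.00) = 1,278.96 + 28.36% × 6,105.00 = 3,010.34
Solidarity Surcharge: 1% × 18,045.00 = 180.45
Transit Levy: YTD 275,220.00 ≥ cap 249,270.00 → 0.00
Total: 3,010.34 + 180.45 + 0.00 = 3,190.79

3,190.79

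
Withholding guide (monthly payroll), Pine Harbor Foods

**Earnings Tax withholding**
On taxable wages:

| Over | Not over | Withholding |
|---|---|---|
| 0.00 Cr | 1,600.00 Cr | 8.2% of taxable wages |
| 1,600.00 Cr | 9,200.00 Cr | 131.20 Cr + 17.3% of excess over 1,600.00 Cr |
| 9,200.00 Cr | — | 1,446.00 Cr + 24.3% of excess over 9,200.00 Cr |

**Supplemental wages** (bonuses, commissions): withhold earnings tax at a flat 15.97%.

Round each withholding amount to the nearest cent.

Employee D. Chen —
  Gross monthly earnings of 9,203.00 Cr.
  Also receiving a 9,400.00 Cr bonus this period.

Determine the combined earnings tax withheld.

2,947.91 Cr

Earnings Tax: taxable = 9,203.00 Cr
  1,446.00 Cr + 24.3% × (9,203.00 Cr − 9,200.00 Cr) = 1,446.00 Cr + 24.3% × 3.00 Cr = 1,446.73 Cr
Supplemental (15.97% flat on bonus): 15.97% × 9,400.00 Cr = 1,501.18 Cr
Total earnings tax: 1,446.73 Cr + 1,501.18 Cr = 2,947.91 Cr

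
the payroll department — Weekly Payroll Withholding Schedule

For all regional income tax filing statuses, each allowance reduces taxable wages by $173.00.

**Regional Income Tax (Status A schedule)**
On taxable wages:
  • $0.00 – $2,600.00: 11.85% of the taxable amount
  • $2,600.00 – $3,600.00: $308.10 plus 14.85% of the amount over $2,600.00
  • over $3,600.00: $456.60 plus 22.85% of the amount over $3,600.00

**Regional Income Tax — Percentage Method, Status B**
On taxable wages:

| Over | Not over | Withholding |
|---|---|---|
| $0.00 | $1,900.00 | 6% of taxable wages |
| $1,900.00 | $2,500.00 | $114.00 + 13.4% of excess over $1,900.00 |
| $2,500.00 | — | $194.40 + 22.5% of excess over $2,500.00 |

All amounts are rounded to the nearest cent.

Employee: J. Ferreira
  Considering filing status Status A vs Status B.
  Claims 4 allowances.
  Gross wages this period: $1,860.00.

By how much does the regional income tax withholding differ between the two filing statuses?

Regional Income Tax (Status A): taxable = $1,860.00 − 4×$173.00 = $1,168.00
  11.85% × $1,168.00 = $138.41
Regional Income Tax (Status B): taxable = $1,860.00 − 4×$173.00 = $1,168.00
  6% × $1,168.00 = $70.08
Difference: |$138.41 − $70.08| = $68.33 (higher under Status A)

$68.33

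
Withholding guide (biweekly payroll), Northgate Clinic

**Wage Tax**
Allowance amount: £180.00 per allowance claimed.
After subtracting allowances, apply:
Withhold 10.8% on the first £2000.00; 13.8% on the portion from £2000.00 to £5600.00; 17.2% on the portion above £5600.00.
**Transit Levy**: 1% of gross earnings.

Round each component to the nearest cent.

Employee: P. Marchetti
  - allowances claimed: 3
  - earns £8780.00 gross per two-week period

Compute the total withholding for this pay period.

£1254.68

Wage Tax: taxable = £8780.00 − 3×£180.00 = £8240.00
  £712.80 + 17.2% × (£8240.00 − £5600.00) = £712.80 + 17.2% × £2640.00 = £1166.88
Transit Levy: 1% × £8780.00 = £87.80
Total: £1166.88 + £87.80 = £1254.68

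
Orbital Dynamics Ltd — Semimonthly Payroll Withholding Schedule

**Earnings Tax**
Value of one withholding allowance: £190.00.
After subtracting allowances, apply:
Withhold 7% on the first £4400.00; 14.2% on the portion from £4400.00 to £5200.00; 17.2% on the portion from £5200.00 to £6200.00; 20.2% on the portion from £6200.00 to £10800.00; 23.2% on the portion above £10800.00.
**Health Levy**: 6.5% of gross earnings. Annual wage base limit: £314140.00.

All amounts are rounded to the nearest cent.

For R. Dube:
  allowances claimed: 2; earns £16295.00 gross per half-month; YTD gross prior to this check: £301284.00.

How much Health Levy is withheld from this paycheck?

Health Levy: cap £314140.00 − YTD £301284.00 = £12856.00 subject; 6.5% × £12856.00 = £835.64

£835.64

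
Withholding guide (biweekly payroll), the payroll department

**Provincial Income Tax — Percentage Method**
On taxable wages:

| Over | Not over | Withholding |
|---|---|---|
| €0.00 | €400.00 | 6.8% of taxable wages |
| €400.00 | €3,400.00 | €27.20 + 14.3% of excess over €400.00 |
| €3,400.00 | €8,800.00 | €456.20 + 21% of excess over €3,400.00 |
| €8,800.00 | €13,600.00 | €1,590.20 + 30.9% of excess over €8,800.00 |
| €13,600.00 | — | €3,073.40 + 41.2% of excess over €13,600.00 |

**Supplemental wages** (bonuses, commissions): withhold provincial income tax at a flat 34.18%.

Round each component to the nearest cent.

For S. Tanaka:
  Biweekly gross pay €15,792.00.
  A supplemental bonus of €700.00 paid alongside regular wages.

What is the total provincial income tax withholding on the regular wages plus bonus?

Provincial Income Tax: taxable = €15,792.00
  €3,073.40 + 41.2% × (€15,792.00 − €13,600.00) = €3,073.40 + 41.2% × €2,192.00 = €3,976.50
Supplemental (34.18% flat on bonus): 34.18% × €700.00 = €239.26
Total provincial income tax: €3,976.50 + €239.26 = €4,215.76

€4,215.76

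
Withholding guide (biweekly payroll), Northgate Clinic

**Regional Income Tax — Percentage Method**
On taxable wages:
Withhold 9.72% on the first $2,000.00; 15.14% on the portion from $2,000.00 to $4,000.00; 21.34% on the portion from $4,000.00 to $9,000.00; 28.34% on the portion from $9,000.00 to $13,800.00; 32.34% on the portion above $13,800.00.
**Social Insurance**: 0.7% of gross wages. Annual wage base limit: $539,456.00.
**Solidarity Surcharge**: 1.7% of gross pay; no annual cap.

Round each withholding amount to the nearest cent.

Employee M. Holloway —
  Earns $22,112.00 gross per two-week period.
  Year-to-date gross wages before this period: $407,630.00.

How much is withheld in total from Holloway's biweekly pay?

Regional Income Tax: taxable = $22,112.00
  $2,924.52 + 32.34% × ($22,112.00 − $13,800.00) = $2,924.52 + 32.34% × $8,312.00 = $5,612.62
Social Insurance: 0.7% × $22,112.00 = $154.78
Solidarity Surcharge: 1.7% × $22,112.00 = $375.90
Total: $5,612.62 + $154.78 + $375.90 = $6,143.30

$6,143.30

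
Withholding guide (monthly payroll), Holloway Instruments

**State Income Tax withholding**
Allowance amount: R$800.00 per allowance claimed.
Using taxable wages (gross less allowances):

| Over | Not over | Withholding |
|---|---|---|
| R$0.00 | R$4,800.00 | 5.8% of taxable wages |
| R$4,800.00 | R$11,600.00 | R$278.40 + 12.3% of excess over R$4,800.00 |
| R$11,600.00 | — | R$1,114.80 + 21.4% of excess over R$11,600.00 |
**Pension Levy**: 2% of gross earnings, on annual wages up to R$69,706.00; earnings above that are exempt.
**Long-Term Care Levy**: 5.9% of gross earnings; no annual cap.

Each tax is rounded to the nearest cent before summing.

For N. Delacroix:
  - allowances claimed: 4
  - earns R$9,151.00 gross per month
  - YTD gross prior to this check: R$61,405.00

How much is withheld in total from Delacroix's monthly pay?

R$1,125.90

State Income Tax: taxable = R$9,151.00 − 4×R$800.00 = R$5,951.00
  R$278.40 + 12.3% × (R$5,951.00 − R$4,800.00) = R$278.40 + 12.3% × R$1,151.00 = R$419.97
Pension Levy: cap R$69,706.00 − YTD R$61,405.00 = R$8,301.00 subject; 2% × R$8,301.00 = R$166.02
Long-Term Care Levy: 5.9% × R$9,151.00 = R$539.91
Total: R$419.97 + R$166.02 + R$539.91 = R$1,125.90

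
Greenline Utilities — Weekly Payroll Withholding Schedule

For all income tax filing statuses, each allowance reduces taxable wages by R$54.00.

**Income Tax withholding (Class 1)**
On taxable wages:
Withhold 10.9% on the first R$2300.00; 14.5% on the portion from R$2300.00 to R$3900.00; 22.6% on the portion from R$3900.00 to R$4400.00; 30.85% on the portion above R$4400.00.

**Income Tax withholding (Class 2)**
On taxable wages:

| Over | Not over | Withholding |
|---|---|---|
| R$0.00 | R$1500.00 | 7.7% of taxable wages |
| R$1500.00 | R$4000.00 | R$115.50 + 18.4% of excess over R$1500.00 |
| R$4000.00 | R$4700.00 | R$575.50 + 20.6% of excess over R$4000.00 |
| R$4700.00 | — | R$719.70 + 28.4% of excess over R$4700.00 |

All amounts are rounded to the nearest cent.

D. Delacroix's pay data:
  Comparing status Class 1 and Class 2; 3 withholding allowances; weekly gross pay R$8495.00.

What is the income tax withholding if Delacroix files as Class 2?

R$1751.47

Income Tax (Class 2): taxable = R$8495.00 − 3×R$54.00 = R$8333.00
  R$719.70 + 28.4% × (R$8333.00 − R$4700.00) = R$719.70 + 28.4% × R$3633.00 = R$1751.47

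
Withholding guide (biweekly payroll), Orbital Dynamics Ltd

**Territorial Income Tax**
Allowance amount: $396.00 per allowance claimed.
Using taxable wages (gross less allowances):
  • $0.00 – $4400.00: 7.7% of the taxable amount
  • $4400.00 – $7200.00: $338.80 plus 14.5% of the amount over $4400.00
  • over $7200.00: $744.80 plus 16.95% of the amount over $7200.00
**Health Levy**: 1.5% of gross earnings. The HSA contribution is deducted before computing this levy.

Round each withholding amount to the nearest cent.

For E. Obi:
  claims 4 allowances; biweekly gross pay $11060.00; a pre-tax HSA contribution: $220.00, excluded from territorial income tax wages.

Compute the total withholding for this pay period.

$1255.89

Territorial Income Tax: taxable = $11060.00 − $220.00 − 4×$396.00 = $9256.00
  $744.80 + 16.95% × ($9256.00 − $7200.00) = $744.80 + 16.95% × $2056.00 = $1093.29
Health Levy: 1.5% × $10840.00 = $162.60
Total: $1093.29 + $162.60 = $1255.89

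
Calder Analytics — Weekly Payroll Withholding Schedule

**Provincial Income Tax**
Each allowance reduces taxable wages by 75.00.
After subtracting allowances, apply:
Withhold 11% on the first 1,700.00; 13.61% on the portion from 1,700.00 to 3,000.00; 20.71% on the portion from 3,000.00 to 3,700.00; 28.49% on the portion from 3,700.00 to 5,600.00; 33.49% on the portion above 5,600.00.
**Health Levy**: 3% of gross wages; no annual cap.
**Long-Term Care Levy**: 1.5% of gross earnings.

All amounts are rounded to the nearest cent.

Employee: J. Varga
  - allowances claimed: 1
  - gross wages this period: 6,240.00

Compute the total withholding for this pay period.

Provincial Income Tax: taxable = 6,240.00 − 1×75.00 = 6,165.00
  1,050.21 + 33.49% × (6,165.00 − 5,600.00) = 1,050.21 + 33.49% × 565.00 = 1,239.43
Health Levy: 3% × 6,240.00 = 187.20
Long-Term Care Levy: 1.5% × 6,240.00 = 93.60
Total: 1,239.43 + 187.20 + 93.60 = 1,520.23

1,520.23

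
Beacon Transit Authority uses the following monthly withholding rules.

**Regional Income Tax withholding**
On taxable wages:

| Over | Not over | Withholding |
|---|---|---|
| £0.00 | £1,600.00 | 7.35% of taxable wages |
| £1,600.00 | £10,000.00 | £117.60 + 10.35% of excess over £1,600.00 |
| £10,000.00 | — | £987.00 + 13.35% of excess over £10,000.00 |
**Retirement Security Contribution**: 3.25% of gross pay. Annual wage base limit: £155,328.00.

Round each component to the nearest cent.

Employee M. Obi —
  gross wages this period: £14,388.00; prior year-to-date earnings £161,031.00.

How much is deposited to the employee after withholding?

Regional Income Tax: taxable = £14,388.00
  £987.00 + 13.35% × (£14,388.00 − £10,000.00) = £987.00 + 13.35% × £4,388.00 = £1,572.80
Retirement Security Contribution: YTD £161,031.00 ≥ cap £155,328.00 → £0.00
Total withheld: £1,572.80 + £0.00 = £1,572.80
Net pay: £14,388.00 − £1,572.80 = £12,815.20

£12,815.20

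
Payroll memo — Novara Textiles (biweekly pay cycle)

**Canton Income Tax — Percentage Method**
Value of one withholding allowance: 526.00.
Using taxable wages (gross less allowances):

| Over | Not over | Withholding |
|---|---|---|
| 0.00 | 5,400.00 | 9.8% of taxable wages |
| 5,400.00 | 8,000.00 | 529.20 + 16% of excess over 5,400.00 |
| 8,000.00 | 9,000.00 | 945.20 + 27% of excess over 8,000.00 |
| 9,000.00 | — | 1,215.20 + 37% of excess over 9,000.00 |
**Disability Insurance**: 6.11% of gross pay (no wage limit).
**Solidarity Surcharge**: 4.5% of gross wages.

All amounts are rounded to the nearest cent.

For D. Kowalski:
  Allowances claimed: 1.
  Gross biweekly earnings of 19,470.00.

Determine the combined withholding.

6,960.25

Canton Income Tax: taxable = 19,470.00 − 1×526.00 = 18,944.00
  1,215.20 + 37% × (18,944.00 − 9,000.00) = 1,215.20 + 37% × 9,944.00 = 4,894.48
Disability Insurance: 6.11% × 19,470.00 = 1,189.62
Solidarity Surcharge: 4.5% × 19,470.00 = 876.15
Total: 4,894.48 + 1,189.62 + 876.15 = 6,960.25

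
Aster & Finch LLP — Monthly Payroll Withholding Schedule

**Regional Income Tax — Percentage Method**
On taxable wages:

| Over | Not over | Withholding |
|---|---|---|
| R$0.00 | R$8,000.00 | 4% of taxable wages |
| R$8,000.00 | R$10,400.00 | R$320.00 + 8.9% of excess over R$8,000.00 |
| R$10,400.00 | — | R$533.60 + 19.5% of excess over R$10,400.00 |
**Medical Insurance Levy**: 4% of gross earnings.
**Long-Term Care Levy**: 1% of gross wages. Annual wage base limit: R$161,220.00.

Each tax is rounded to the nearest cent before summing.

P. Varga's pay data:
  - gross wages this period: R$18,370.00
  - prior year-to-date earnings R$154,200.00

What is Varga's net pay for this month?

R$15,477.25

Regional Income Tax: taxable = R$18,370.00
  R$533.60 + 19.5% × (R$18,370.00 − R$10,400.00) = R$533.60 + 19.5% × R$7,970.00 = R$2,087.75
Medical Insurance Levy: 4% × R$18,370.00 = R$734.80
Long-Term Care Levy: cap R$161,220.00 − YTD R$154,200.00 = R$7,020.00 subject; 1% × R$7,020.00 = R$70.20
Total withheld: R$2,087.75 + R$734.80 + R$70.20 = R$2,892.75
Net pay: R$18,370.00 − R$2,892.75 = R$15,477.25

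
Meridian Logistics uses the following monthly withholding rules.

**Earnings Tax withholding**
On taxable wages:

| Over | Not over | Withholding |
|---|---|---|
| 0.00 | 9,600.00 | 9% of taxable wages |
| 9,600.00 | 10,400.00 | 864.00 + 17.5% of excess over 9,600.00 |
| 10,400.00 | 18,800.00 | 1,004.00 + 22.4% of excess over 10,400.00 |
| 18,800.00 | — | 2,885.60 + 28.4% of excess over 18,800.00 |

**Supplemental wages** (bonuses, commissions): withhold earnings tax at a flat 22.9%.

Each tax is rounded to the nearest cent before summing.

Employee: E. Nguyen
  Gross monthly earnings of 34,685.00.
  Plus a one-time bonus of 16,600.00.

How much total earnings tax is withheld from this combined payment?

11,198.34

Earnings Tax: taxable = 34,685.00
  2,885.60 + 28.4% × (34,685.00 − 18,800.00) = 2,885.60 + 28.4% × 15,885.00 = 7,396.94
Supplemental (22.9% flat on bonus): 22.9% × 16,600.00 = 3,801.40
Total earnings tax: 7,396.94 + 3,801.40 = 11,198.34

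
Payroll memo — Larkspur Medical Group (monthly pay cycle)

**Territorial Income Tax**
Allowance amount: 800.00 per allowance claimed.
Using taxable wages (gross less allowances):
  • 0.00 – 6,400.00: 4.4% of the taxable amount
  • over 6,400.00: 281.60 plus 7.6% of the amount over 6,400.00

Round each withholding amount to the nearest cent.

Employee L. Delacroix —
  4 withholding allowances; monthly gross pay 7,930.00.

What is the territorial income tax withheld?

208.12

Territorial Income Tax: taxable = 7,930.00 − 4×800.00 = 4,730.00
  4.4% × 4,730.00 = 208.12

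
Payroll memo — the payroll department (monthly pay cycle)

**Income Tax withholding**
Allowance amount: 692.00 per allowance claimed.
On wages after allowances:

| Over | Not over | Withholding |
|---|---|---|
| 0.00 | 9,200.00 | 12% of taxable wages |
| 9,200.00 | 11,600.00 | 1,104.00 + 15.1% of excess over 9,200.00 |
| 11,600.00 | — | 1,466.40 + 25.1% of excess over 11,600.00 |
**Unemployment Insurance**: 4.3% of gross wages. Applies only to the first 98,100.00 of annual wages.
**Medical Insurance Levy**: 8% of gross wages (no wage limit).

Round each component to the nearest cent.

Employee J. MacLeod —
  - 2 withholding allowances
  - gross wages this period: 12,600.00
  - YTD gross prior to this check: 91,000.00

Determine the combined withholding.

2,721.72

Income Tax: taxable = 12,600.00 − 2×692.00 = 11,216.00
  1,104.00 + 15.1% × (11,216.00 − 9,200.00) = 1,104.00 + 15.1% × 2,016.00 = 1,408.42
Unemployment Insurance: cap 98,100.00 − YTD 91,000.00 = 7,100.00 subject; 4.3% × 7,100.00 = 305.30
Medical Insurance Levy: 8% × 12,600.00 = 1,008.00
Total: 1,408.42 + 305.30 + 1,008.00 = 2,721.72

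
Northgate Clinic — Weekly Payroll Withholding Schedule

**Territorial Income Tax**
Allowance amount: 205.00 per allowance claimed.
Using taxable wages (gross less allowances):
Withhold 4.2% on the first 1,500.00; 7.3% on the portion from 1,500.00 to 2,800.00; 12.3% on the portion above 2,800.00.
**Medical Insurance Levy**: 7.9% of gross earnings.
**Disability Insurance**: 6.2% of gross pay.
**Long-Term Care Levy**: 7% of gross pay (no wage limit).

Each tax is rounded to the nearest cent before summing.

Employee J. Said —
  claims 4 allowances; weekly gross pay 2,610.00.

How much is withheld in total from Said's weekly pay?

634.88

Territorial Income Tax: taxable = 2,610.00 − 4×205.00 = 1,790.00
  63.00 + 7.3% × (1,790.00 − 1,500.00) = 63.00 + 7.3% × 290.00 = 84.17
Medical Insurance Levy: 7.9% × 2,610.00 = 206.19
Disability Insurance: 6.2% × 2,610.00 = 161.82
Long-Term Care Levy: 7% × 2,610.00 = 182.70
Total: 84.17 + 206.19 + 161.82 + 182.70 = 634.88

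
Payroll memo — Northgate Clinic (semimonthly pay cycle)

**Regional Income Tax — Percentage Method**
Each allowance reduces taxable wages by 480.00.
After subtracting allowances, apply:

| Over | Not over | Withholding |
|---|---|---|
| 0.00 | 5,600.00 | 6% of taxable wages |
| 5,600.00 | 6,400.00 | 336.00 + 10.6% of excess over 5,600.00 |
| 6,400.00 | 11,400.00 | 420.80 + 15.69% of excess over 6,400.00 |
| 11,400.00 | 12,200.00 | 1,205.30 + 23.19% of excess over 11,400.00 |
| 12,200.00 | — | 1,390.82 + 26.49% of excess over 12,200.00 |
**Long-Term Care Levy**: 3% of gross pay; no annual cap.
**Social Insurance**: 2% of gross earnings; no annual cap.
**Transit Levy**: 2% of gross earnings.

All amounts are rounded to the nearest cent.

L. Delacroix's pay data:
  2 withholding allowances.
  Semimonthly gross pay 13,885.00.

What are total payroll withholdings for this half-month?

2,554.82

Regional Income Tax: taxable = 13,885.00 − 2×480.00 = 12,925.00
  1,390.82 + 26.49% × (12,925.00 − 12,200.00) = 1,390.82 + 26.49% × 725.00 = 1,582.87
Long-Term Care Levy: 3% × 13,885.00 = 416.55
Social Insurance: 2% × 13,885.00 = 277.70
Transit Levy: 2% × 13,885.00 = 277.70
Total: 1,582.87 + 416.55 + 277.70 + 277.70 = 2,554.82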